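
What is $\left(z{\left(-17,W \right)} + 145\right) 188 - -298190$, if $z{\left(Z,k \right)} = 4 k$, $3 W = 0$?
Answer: $325450$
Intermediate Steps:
$W = 0$ ($W = \frac{1}{3} \cdot 0 = 0$)
$\left(z{\left(-17,W \right)} + 145\right) 188 - -298190 = \left(4 \cdot 0 + 145\right) 188 - -298190 = \left(0 + 145\right) 188 + 298190 = 145 \cdot 188 + 298190 = 27260 + 298190 = 325450$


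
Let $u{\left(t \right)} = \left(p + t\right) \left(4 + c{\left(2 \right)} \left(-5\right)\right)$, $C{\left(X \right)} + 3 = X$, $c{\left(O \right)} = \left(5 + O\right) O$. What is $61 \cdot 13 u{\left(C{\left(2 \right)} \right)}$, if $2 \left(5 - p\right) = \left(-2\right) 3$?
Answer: $-366366$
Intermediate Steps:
$c{\left(O \right)} = O \left(5 + O\right)$
$C{\left(X \right)} = -3 + X$
$p = 8$ ($p = 5 - \frac{\left(-2\right) 3}{2} = 5 - -3 = 5 + 3 = 8$)
$u{\left(t \right)} = -528 - 66 t$ ($u{\left(t \right)} = \left(8 + t\right) \left(4 + 2 \left(5 + 2\right) \left(-5\right)\right) = \left(8 + t\right) \left(4 + 2 \cdot 7 \left(-5\right)\right) = \left(8 + t\right) \left(4 + 14 \left(-5\right)\right) = \left(8 + t\right) \left(4 - 70\right) = \left(8 + t\right) \left(-66\right) = -528 - 66 t$)
$61 \cdot 13 u{\left(C{\left(2 \right)} \right)} = 61 \cdot 13 \left(-528 - 66 \left(-3 + 2\right)\right) = 793 \left(-528 - -66\right) = 793 \left(-528 + 66\right) = 793 \left(-462\right) = -366366$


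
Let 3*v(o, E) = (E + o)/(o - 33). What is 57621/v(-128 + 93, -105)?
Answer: 2938671/35 ≈ 83962.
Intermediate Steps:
v(o, E) = (E + o)/(3*(-33 + o)) (v(o, E) = ((E + o)/(o - 33))/3 = ((E + o)/(-33 + o))/3 = (E + o)/(3*(-33 + o)))
57621/v(-128 + 93, -105) = 57621/(((-105 + (-128 + 93))/(3*(-33 + (-128 + 93))))) = 57621/(((-105 - 35)/(3*(-33 - 35)))) = 57621/(((⅓)*(-140)/(-68))) = 57621/(((⅓)*(-1/68)*(-140))) = 57621/(35/51) = 57621*(51/35) = 2938671/35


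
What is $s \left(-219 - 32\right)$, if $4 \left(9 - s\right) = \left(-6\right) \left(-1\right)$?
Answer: $- \frac{3765}{2} \approx -1882.5$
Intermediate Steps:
$s = \frac{15}{2}$ ($s = 9 - \frac{\left(-6\right) \left(-1\right)}{4} = 9 - \frac{3}{2} = \frac{15}{2} \approx 7.5$)
$s \left(-219 - 32\right) = \frac{15 \left(-219 - 32\right)}{2} = \frac{15}{2} \left(-251\right) = - \frac{3765}{2}$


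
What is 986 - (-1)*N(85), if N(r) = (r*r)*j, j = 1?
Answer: 8211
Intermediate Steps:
N(r) = r**2 (N(r) = (r*r)*1 = r**2*1 = r**2)
986 - (-1)*N(85) = 986 - (-1)*85**2 = 986 - (-1)*7225 = 986 - 1*(-7225) = 986 + 7225 = 8211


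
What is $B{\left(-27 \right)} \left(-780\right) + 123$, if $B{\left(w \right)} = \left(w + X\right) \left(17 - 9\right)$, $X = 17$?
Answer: $62523$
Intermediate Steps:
$B{\left(w \right)} = 136 + 8 w$ ($B{\left(w \right)} = \left(w + 17\right) \left(17 - 9\right) = \left(17 + w\right) 8 = 136 + 8 w$)
$B{\left(-27 \right)} \left(-780\right) + 123 = \left(136 + 8 \left(-27\right)\right) \left(-780\right) + 123 = \left(136 - 216\right) \left(-780\right) + 123 = \left(-80\right) \left(-780\right) + 123 = 62400 + 123 = 62523$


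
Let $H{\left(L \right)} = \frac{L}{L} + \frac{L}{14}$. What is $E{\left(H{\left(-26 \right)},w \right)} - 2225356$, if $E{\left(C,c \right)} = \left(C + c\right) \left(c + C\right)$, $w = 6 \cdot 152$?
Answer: $- \frac{68363560}{49} \approx -1.3952 \cdot 10^{6}$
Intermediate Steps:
$H{\left(L \right)} = 1 + \frac{L}{14}$ ($H{\left(L \right)} = 1 + L \frac{1}{14} = 1 + \frac{L}{14}$)
$w = 912$
$E{\left(C,c \right)} = \left(C + c\right)^{2}$ ($E{\left(C,c \right)} = \left(C + c\right) \left(C + c\right) = \left(C + c\right)^{2}$)
$E{\left(H{\left(-26 \right)},w \right)} - 2225356 = \left(\left(1 + \frac{1}{14} \left(-26\right)\right) + 912\right)^{2} - 2225356 = \left(\left(1 - \frac{13}{7}\right) + 912\right)^{2} - 2225356 = \left(- \frac{6}{7} + 912\right)^{2} - 2225356 = \left(\frac{6378}{7}\right)^{2} - 2225356 = \frac{40678884}{49} - 2225356 = - \frac{68363560}{49}$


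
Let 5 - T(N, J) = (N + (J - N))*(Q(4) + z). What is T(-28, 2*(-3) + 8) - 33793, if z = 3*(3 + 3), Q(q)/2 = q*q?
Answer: -33888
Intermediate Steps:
Q(q) = 2*q² (Q(q) = 2*(q*q) = 2*q²)
z = 18 (z = 3*6 = 18)
T(N, J) = 5 - 50*J (T(N, J) = 5 - (N + (J - N))*(2*4² + 18) = 5 - J*(2*16 + 18) = 5 - J*(32 + 18) = 5 - J*50 = 5 - 50*J)
T(-28, 2*(-3) + 8) - 33793 = (5 - 50*(2*(-3) + 8)) - 33793 = (5 - 50*(-6 + 8)) - 33793 = (5 - 50*2) - 33793 = (5 - 100) - 33793 = -95 - 33793 = -33888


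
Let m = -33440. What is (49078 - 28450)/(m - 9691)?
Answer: -6876/14377 ≈ -0.47826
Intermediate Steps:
(49078 - 28450)/(m - 9691) = (49078 - 28450)/(-33440 - 9691) = 20628/(-43131) = 20628*(-1/43131) = -6876/14377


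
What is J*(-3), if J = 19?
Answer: -57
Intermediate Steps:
J*(-3) = 19*(-3) = -57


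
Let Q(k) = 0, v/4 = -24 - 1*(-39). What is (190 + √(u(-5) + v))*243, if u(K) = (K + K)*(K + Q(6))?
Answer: 46170 + 243*√110 ≈ 48719.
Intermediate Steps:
v = 60 (v = 4*(-24 - 1*(-39)) = 4*(-24 + 39) = 4*15 = 60)
u(K) = 2*K² (u(K) = (K + K)*(K + 0) = (2*K)*K = 2*K²)
(190 + √(u(-5) + v))*243 = (190 + √(2*(-5)² + 60))*243 = (190 + √(2*25 + 60))*243 = (190 + √(50 + 60))*243 = (190 + √110)*243 = 46170 + 243*√110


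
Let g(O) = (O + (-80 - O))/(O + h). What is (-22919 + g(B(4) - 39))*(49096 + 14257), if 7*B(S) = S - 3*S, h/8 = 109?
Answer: -8454958148641/5823 ≈ -1.4520e+9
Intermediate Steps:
h = 872 (h = 8*109 = 872)
B(S) = -2*S/7 (B(S) = (S - 3*S)/7 = (-2*S)/7 = -2*S/7)
g(O) = -80/(872 + O) (g(O) = (O + (-80 - O))/(O + 872) = -80/(872 + O))
(-22919 + g(B(4) - 39))*(49096 + 14257) = (-22919 - 80/(872 + (-2/7*4 - 39)))*(49096 + 14257) = (-22919 - 80/(872 + (-8/7 - 39)))*63353 = (-22919 - 80/(872 - 281/7))*63353 = (-22919 - 80/5823/7)*63353 = (-22919 - 80*7/5823)*63353 = (-22919 - 560/5823)*63353 = -133457897/5823*63353 = -8454958148641/5823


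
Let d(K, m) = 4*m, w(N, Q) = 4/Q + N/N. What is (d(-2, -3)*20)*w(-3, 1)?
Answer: -1200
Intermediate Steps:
w(N, Q) = 1 + 4/Q (w(N, Q) = 4/Q + 1 = 1 + 4/Q)
(d(-2, -3)*20)*w(-3, 1) = ((4*(-3))*20)*((4 + 1)/1) = (-12*20)*(1*5) = -240*5 = -1200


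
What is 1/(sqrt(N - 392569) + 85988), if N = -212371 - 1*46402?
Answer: 42994/3697293743 - I*sqrt(651342)/7394587486 ≈ 1.1629e-5 - 1.0914e-7*I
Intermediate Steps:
N = -258773 (N = -212371 - 46402 = -258773)
1/(sqrt(N - 392569) + 85988) = 1/(sqrt(-258773 - 392569) + 85988) = 1/(sqrt(-651342) + 85988) = 1/(I*sqrt(651342) + 85988) = 1/(85988 + I*sqrt(651342))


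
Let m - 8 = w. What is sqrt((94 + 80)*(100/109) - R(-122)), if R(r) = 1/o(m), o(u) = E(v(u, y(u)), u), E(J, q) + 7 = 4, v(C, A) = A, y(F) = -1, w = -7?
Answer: 17*sqrt(59187)/327 ≈ 12.648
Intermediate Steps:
m = 1 (m = 8 - 7 = 1)
E(J, q) = -3 (E(J, q) = -7 + 4 = -3)
o(u) = -3
R(r) = -1/3 (R(r) = 1/(-3) = -1/3)
sqrt((94 + 80)*(100/109) - R(-122)) = sqrt((94 + 80)*(100/109) - 1*(-1/3)) = sqrt(174*(100*(1/109)) + 1/3) = sqrt(174*(100/109) + 1/3) = sqrt(17400/109 + 1/3) = sqrt(52309/327) = 17*sqrt(59187)/327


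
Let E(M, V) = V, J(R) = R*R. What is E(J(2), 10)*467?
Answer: 4670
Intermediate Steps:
J(R) = R²
E(J(2), 10)*467 = 10*467 = 4670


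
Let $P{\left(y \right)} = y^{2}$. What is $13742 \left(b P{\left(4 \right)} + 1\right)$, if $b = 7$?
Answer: $1552846$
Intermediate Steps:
$13742 \left(b P{\left(4 \right)} + 1\right) = 13742 \left(7 \cdot 4^{2} + 1\right) = 13742 \left(7 \cdot 16 + 1\right) = 13742 \left(112 + 1\right) = 13742 \cdot 113 = 1552846$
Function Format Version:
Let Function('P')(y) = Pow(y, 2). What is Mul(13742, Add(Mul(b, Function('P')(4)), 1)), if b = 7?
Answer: 1552846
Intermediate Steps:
Mul(13742, Add(Mul(b, Function('P')(4)), 1)) = Mul(13742, Add(Mul(7, Pow(4, 2)), 1)) = Mul(13742, Add(Mul(7, 16), 1)) = Mul(13742, Add(112, 1)) = Mul(13742, 113) = 1552846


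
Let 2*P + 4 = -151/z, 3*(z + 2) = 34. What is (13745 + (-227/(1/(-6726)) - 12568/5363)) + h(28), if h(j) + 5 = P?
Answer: 462664163873/300328 ≈ 1.5405e+6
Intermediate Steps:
z = 28/3 (z = -2 + (⅓)*34 = -2 + 34/3 = 28/3 ≈ 9.3333)
P = -565/56 (P = -2 + (-151/28/3)/2 = -2 + (-151*3/28)/2 = -2 + (½)*(-453/28) = -2 - 453/56 = -565/56 ≈ -10.089)
h(j) = -845/56 (h(j) = -5 - 565/56 = -845/56)
(13745 + (-227/(1/(-6726)) - 12568/5363)) + h(28) = (13745 + (-227/(1/(-6726)) - 12568/5363)) - 845/56 = (13745 + (-227/(-1/6726) - 12568*1/5363)) - 845/56 = (13745 + (-227*(-6726) - 12568/5363)) - 845/56 = (13745 + (1526802 - 12568/5363)) - 845/56 = (13745 + 8188226558/5363) - 845/56 = 8261940993/5363 - 845/56 = 462664163873/300328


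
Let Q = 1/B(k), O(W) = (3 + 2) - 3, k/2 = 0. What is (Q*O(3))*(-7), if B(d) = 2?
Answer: -7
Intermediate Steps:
k = 0 (k = 2*0 = 0)
O(W) = 2 (O(W) = 5 - 3 = 2)
Q = 1/2 ≈ 0.50000
(Q*O(3))*(-7) = ((1/2)*2)*(-7) = 1*(-7) = -7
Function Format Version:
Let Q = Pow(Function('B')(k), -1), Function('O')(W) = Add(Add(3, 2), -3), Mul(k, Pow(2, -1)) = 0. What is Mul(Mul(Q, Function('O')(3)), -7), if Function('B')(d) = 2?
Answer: -7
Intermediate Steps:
k = 0 (k = Mul(2, 0) = 0)
Function('O')(W) = 2 (Function('O')(W) = Add(5, -3) = 2)
Q = Rational(1, 2) (Q = Pow(2, -1) = Rational(1, 2) ≈ 0.50000)
Mul(Mul(Q, Function('O')(3)), -7) = Mul(Mul(Rational(1, 2), 2), -7) = Mul(1, -7) = -7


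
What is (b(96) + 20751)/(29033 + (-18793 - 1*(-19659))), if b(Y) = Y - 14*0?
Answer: 20847/29899 ≈ 0.69725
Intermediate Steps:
b(Y) = Y (b(Y) = Y + 0 = Y)
(b(96) + 20751)/(29033 + (-18793 - 1*(-19659))) = (96 + 20751)/(29033 + (-18793 - 1*(-19659))) = 20847/(29033 + (-18793 + 19659)) = 20847/(29033 + 866) = 20847/29899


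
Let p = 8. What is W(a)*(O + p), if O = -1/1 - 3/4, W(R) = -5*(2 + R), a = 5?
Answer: -875/4 ≈ -218.75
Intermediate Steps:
W(R) = -10 - 5*R
O = -7/4 (O = -1*1 - 3*¼ = -1 - ¾ = -7/4 ≈ -1.7500)
W(a)*(O + p) = (-10 - 5*5)*(-7/4 + 8) = (-10 - 25)*(25/4) = -35*25/4 = -875/4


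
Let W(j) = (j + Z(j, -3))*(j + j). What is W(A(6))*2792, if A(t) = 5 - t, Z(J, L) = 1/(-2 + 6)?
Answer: 4188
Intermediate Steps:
Z(J, L) = ¼ (Z(J, L) = 1/4 = ¼)
W(j) = 2*j*(¼ + j) (W(j) = (j + ¼)*(j + j) = (¼ + j)*(2*j) = 2*j*(¼ + j))
W(A(6))*2792 = ((5 - 1*6)*(1 + 4*(5 - 1*6))/2)*2792 = ((5 - 6)*(1 + 4*(5 - 6))/2)*2792 = ((½)*(-1)*(1 + 4*(-1)))*2792 = ((½)*(-1)*(1 - 4))*2792 = ((½)*(-1)*(-3))*2792 = (3/2)*2792 = 4188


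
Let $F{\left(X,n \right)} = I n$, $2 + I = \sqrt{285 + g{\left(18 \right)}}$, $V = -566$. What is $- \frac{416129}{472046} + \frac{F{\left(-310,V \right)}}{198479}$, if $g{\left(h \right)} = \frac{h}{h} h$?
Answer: $- \frac{82058511719}{93691218034} - \frac{566 \sqrt{303}}{198479} \approx -0.92548$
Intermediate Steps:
$g{\left(h \right)} = h$ ($g{\left(h \right)} = 1 h = h$)
$I = -2 + \sqrt{303}$ ($I = -2 + \sqrt{285 + 18} = -2 + \sqrt{303} \approx 15.407$)
$F{\left(X,n \right)} = n \left(-2 + \sqrt{303}\right)$ ($F{\left(X,n \right)} = \left(-2 + \sqrt{303}\right) n = n \left(-2 + \sqrt{303}\right)$)
$- \frac{416129}{472046} + \frac{F{\left(-310,V \right)}}{198479} = - \frac{416129}{472046} + \frac{\left(-566\right) \left(-2 + \sqrt{303}\right)}{198479} = \left(-416129\right) \frac{1}{472046} + \left(1132 - 566 \sqrt{303}\right) \frac{1}{198479} = - \frac{416129}{472046} + \left(\frac{1132}{198479} - \frac{566 \sqrt{303}}{198479}\right) = - \frac{82058511719}{93691218034} - \frac{566 \sqrt{303}}{198479}$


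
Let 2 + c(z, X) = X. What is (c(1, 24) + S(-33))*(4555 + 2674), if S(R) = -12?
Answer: 72290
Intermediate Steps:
c(z, X) = -2 + X
(c(1, 24) + S(-33))*(4555 + 2674) = ((-2 + 24) - 12)*(4555 + 2674) = (22 - 12)*7229 = 10*7229 = 72290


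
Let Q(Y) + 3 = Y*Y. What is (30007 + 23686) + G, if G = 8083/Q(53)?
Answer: 150670641/2806 ≈ 53696.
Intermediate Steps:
Q(Y) = -3 + Y² (Q(Y) = -3 + Y*Y = -3 + Y²)
G = 8083/2806 (G = 8083/(-3 + 53²) = 8083/(-3 + 2809) = 8083/2806 ≈ 2.8806)
(30007 + 23686) + G = (30007 + 23686) + 8083/2806 = 53693 + 8083/2806 = 150670641/2806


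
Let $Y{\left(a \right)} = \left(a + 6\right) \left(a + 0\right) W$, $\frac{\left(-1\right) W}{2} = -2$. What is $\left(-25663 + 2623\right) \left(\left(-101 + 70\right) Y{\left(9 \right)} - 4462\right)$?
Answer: $488494080$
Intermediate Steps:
$W = 4$ ($W = \left(-2\right) \left(-2\right) = 4$)
$Y{\left(a \right)} = 4 a \left(6 + a\right)$ ($Y{\left(a \right)} = \left(a + 6\right) \left(a + 0\right) 4 = \left(6 + a\right) a 4 = a \left(6 + a\right) 4 = 4 a \left(6 + a\right)$)
$\left(-25663 + 2623\right) \left(\left(-101 + 70\right) Y{\left(9 \right)} - 4462\right) = \left(-25663 + 2623\right) \left(\left(-101 + 70\right) 4 \cdot 9 \left(6 + 9\right) - 4462\right) = - 23040 \left(- 31 \cdot 4 \cdot 9 \cdot 15 - 4462\right) = - 23040 \left(\left(-31\right) 540 - 4462\right) = - 23040 \left(-16740 - 4462\right) = \left(-23040\right) \left(-21202\right) = 488494080$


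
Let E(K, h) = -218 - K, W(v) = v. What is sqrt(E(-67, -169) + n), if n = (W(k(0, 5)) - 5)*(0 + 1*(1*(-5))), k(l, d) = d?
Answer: I*sqrt(151) ≈ 12.288*I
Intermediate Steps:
n = 0 (n = (5 - 5)*(0 + 1*(1*(-5))) = 0*(0 + 1*(-5)) = 0*(0 - 5) = 0*(-5) = 0)
sqrt(E(-67, -169) + n) = sqrt((-218 - 1*(-67)) + 0) = sqrt((-218 + 67) + 0) = sqrt(-151 + 0) = sqrt(-151) = I*sqrt(151)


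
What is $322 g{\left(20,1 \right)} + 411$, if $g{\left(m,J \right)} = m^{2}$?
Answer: $129211$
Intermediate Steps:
$322 g{\left(20,1 \right)} + 411 = 322 \cdot 20^{2} + 411 = 322 \cdot 400 + 411 = 128800 + 411 = 129211$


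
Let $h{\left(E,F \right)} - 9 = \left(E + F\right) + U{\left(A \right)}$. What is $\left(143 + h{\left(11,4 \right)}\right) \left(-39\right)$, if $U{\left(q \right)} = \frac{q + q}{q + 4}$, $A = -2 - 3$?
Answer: $-6903$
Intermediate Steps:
$A = -5$ ($A = -2 - 3 = -5$)
$U{\left(q \right)} = \frac{2 q}{4 + q}$
$h{\left(E,F \right)} = 19 + E + F$ ($h{\left(E,F \right)} = 9 + \left(\left(E + F\right) + 2 \left(-5\right) \frac{1}{4 - 5}\right) = 9 + \left(\left(E + F\right) + 2 \left(-5\right) \frac{1}{-1}\right) = 9 + \left(\left(E + F\right) + 2 \left(-5\right) \left(-1\right)\right) = 9 + \left(\left(E + F\right) + 10\right) = 9 + \left(10 + E + F\right) = 19 + E + F$)
$\left(143 + h{\left(11,4 \right)}\right) \left(-39\right) = \left(143 + \left(19 + 11 + 4\right)\right) \left(-39\right) = \left(143 + 34\right) \left(-39\right) = 177 \left(-39\right) = -6903$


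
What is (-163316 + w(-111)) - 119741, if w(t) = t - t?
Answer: -283057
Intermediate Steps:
w(t) = 0
(-163316 + w(-111)) - 119741 = (-163316 + 0) - 119741 = -163316 - 119741 = -283057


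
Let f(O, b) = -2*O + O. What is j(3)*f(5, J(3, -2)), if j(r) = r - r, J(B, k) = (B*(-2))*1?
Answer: 0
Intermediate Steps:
J(B, k) = -2*B (J(B, k) = -2*B*1 = -2*B)
f(O, b) = -O
j(r) = 0
j(3)*f(5, J(3, -2)) = 0*(-1*5) = 0*(-5) = 0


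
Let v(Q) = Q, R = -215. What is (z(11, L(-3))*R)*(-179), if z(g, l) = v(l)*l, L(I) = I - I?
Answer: 0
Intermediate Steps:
L(I) = 0
z(g, l) = l² (z(g, l) = l*l = l²)
(z(11, L(-3))*R)*(-179) = (0²*(-215))*(-179) = (0*(-215))*(-179) = 0*(-179) = 0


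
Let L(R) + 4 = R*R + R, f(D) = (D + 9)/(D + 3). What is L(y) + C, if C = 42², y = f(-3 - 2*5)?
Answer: 44014/25 ≈ 1760.6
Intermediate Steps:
f(D) = (9 + D)/(3 + D)
y = ⅖ (y = (9 + (-3 - 2*5))/(3 + (-3 - 2*5)) = (9 + (-3 - 10))/(3 + (-3 - 10)) = (9 - 13)/(3 - 13) = -4/(-10) = -⅒*(-4) = ⅖ ≈ 0.40000)
L(R) = -4 + R + R² (L(R) = -4 + (R*R + R) = -4 + (R² + R) = -4 + (R + R²) = -4 + R + R²)
C = 1764
L(y) + C = (-4 + ⅖ + (⅖)²) + 1764 = (-4 + ⅖ + 4/25) + 1764 = -86/25 + 1764 = 44014/25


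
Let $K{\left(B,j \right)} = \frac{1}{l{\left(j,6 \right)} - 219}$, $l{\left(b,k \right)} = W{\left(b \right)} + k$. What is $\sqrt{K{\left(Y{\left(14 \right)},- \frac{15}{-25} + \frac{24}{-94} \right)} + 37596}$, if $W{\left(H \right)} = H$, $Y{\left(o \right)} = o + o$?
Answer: $\frac{\sqrt{93892264071006}}{49974} \approx 193.9$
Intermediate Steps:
$Y{\left(o \right)} = 2 o$
$l{\left(b,k \right)} = b + k$
$K{\left(B,j \right)} = \frac{1}{-213 + j}$ ($K{\left(B,j \right)} = \frac{1}{\left(j + 6\right) - 219} = \frac{1}{\left(6 + j\right) - 219} = \frac{1}{-213 + j}$)
$\sqrt{K{\left(Y{\left(14 \right)},- \frac{15}{-25} + \frac{24}{-94} \right)} + 37596} = \sqrt{\frac{1}{-213 + \left(- \frac{15}{-25} + \frac{24}{-94}\right)} + 37596} = \sqrt{\frac{1}{-213 + \left(\left(-15\right) \left(- \frac{1}{25}\right) + 24 \left(- \frac{1}{94}\right)\right)} + 37596} = \sqrt{\frac{1}{-213 + \left(\frac{3}{5} - \frac{12}{47}\right)} + 37596} = \sqrt{\frac{1}{-213 + \frac{81}{235}} + 37596} = \sqrt{\frac{1}{- \frac{49974}{235}} + 37596} = \sqrt{- \frac{235}{49974} + 37596} = \sqrt{\frac{1878822269}{49974}} = \frac{\sqrt{93892264071006}}{49974}$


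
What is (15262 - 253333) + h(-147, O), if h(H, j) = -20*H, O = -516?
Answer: -235131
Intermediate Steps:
(15262 - 253333) + h(-147, O) = (15262 - 253333) - 20*(-147) = -238071 + 2940 = -235131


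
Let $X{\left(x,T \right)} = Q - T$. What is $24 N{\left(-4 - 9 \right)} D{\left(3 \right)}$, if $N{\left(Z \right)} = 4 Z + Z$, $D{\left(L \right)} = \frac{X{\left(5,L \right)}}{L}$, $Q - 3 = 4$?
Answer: $-2080$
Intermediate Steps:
$Q = 7$ ($Q = 3 + 4 = 7$)
$X{\left(x,T \right)} = 7 - T$
$D{\left(L \right)} = \frac{7 - L}{L}$
$N{\left(Z \right)} = 5 Z$
$24 N{\left(-4 - 9 \right)} D{\left(3 \right)} = 24 \cdot 5 \left(-4 - 9\right) \frac{7 - 3}{3} = 24 \cdot 5 \left(-13\right) \frac{1}{3} \cdot 4 = 24 \left(-65\right) \frac{4}{3} = \left(-1560\right) \frac{4}{3} = -2080$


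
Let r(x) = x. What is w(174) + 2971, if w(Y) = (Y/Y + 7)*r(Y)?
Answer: 4363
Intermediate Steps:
w(Y) = 8*Y (w(Y) = (Y/Y + 7)*Y = (1 + 7)*Y = 8*Y)
w(174) + 2971 = 8*174 + 2971 = 1392 + 2971 = 4363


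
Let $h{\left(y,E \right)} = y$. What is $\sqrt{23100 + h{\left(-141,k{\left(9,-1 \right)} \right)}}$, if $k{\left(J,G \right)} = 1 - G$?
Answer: $3 \sqrt{2551} \approx 151.52$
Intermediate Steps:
$\sqrt{23100 + h{\left(-141,k{\left(9,-1 \right)} \right)}} = \sqrt{23100 - 141} = \sqrt{22959} = 3 \sqrt{2551}$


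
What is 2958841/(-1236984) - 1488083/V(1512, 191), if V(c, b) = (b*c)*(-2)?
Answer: 784259771/4252750992 ≈ 0.18441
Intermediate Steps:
V(c, b) = -2*b*c
2958841/(-1236984) - 1488083/V(1512, 191) = 2958841/(-1236984) - 1488083/((-2*191*1512)) = 2958841*(-1/1236984) - 1488083/(-577584) = -2958841/1236984 - 1488083*(-1/577584) = -2958841/1236984 + 1488083/577584 = 784259771/4252750992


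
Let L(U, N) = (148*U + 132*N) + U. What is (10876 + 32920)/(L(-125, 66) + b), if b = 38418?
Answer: 43796/28505 ≈ 1.5364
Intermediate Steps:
L(U, N) = 132*N + 149*U (L(U, N) = (132*N + 148*U) + U = 132*N + 149*U)
(10876 + 32920)/(L(-125, 66) + b) = (10876 + 32920)/((132*66 + 149*(-125)) + 38418) = 43796/((8712 - 18625) + 38418) = 43796/(-9913 + 38418) = 43796/28505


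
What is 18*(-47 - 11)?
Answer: -1044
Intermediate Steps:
18*(-47 - 11) = 18*(-58) = -1044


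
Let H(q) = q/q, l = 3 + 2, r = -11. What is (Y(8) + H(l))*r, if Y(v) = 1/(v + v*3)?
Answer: -363/32 ≈ -11.344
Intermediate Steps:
l = 5
H(q) = 1
Y(v) = 1/(4*v) (Y(v) = 1/(v + 3*v) = 1/(4*v))
(Y(8) + H(l))*r = ((¼)/8 + 1)*(-11) = ((¼)*(⅛) + 1)*(-11) = (1/32 + 1)*(-11) = (33/32)*(-11) = -363/32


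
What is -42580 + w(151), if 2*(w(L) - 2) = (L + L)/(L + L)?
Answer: -85155/2 ≈ -42578.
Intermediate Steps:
w(L) = 5/2 (w(L) = 2 + ((L + L)/(L + L))/2 = 2 + ((2*L)/((2*L)))/2 = 2 + ((2*L)*(1/(2*L)))/2 = 2 + (1/2)*1 = 2 + 1/2 = 5/2)
-42580 + w(151) = -42580 + 5/2 = -85155/2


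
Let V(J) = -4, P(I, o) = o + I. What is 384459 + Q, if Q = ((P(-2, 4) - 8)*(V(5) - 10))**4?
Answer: 50171595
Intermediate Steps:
P(I, o) = I + o
Q = 49787136 (Q = (((-2 + 4) - 8)*(-4 - 10))**4 = ((2 - 8)*(-14))**4 = (-6*(-14))**4 = 84**4 = 49787136)
384459 + Q = 384459 + 49787136 = 50171595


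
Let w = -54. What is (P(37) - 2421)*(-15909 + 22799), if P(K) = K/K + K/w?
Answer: -450320065/27 ≈ -1.6679e+7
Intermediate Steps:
P(K) = 1 - K/54 (P(K) = K/K + K/(-54) = 1 + K*(-1/54) = 1 - K/54)
(P(37) - 2421)*(-15909 + 22799) = ((1 - 1/54*37) - 2421)*(-15909 + 22799) = ((1 - 37/54) - 2421)*6890 = (17/54 - 2421)*6890 = -130717/54*6890 = -450320065/27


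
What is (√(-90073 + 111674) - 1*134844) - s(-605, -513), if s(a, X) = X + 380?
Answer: -134711 + √21601 ≈ -1.3456e+5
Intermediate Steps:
s(a, X) = 380 + X
(√(-90073 + 111674) - 1*134844) - s(-605, -513) = (√(-90073 + 111674) - 1*134844) - (380 - 513) = (√21601 - 134844) - 1*(-133) = (-134844 + √21601) + 133 = -134711 + √21601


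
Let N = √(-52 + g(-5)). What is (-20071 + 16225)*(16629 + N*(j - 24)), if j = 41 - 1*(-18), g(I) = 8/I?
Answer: -63955134 - 53844*I*√335 ≈ -6.3955e+7 - 9.8551e+5*I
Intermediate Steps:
j = 59 (j = 41 + 18 = 59)
N = 2*I*√335/5 (N = √(-52 + 8/(-5)) = √(-52 + 8*(-⅕)) = √(-52 - 8/5) = √(-268/5) = 2*I*√335/5 ≈ 7.3212*I)
(-20071 + 16225)*(16629 + N*(j - 24)) = (-20071 + 16225)*(16629 + (2*I*√335/5)*(59 - 24)) = -3846*(16629 + (2*I*√335/5)*35) = -3846*(16629 + 14*I*√335) = -63955134 - 53844*I*√335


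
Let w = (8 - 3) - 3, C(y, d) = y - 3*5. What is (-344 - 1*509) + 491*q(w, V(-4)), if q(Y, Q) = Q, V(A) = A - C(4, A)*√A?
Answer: -2817 + 10802*I ≈ -2817.0 + 10802.0*I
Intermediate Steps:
C(y, d) = -15 + y (C(y, d) = y - 15 = -15 + y)
V(A) = A + 11*√A (V(A) = A - (-15 + 4)*√A = A - (-11)*√A = A + 11*√A)
w = 2 (w = 5 - 3 = 2)
(-344 - 1*509) + 491*q(w, V(-4)) = (-344 - 1*509) + 491*(-4 + 11*√(-4)) = (-344 - 509) + 491*(-4 + 11*(2*I)) = -853 + 491*(-4 + 22*I) = -853 + (-1964 + 10802*I) = -2817 + 10802*I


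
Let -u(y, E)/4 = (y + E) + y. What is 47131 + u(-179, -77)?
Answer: 48871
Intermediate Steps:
u(y, E) = -8*y - 4*E (u(y, E) = -4*((y + E) + y) = -4*((E + y) + y) = -4*(E + 2*y) = -8*y - 4*E)
47131 + u(-179, -77) = 47131 + (-8*(-179) - 4*(-77)) = 47131 + (1432 + 308) = 47131 + 1740 = 48871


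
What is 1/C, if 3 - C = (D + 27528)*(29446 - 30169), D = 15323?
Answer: 1/30981276 ≈ 3.2278e-8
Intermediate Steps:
C = 30981276 (C = 3 - (15323 + 27528)*(29446 - 30169) = 3 - 42851*(-723) = 3 - 1*(-30981273) = 3 + 30981273 = 30981276)
1/C = 1/30981276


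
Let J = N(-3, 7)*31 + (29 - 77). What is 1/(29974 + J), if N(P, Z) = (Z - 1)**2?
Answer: 1/31042 ≈ 3.2214e-5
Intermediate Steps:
N(P, Z) = (-1 + Z)**2
J = 1068 (J = (-1 + 7)**2*31 + (29 - 77) = 6**2*31 - 48 = 36*31 - 48 = 1116 - 48 = 1068)
1/(29974 + J) = 1/(29974 + 1068) = 1/31042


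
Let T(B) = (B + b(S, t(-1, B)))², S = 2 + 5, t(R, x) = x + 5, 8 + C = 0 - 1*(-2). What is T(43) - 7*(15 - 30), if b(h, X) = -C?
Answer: 2506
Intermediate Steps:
C = -6 (C = -8 + (0 - 1*(-2)) = -8 + (0 + 2) = -8 + 2 = -6)
t(R, x) = 5 + x
S = 7
b(h, X) = 6 (b(h, X) = -1*(-6) = 6)
T(B) = (6 + B)² (T(B) = (B + 6)² = (6 + B)²)
T(43) - 7*(15 - 30) = (6 + 43)² - 7*(15 - 30) = 49² - 7*(-15) = 2401 + 105 = 2506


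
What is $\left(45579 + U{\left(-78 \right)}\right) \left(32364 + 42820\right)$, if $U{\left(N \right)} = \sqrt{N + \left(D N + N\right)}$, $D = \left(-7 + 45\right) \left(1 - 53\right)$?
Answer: $3426811536 + 451104 \sqrt{4277} \approx 3.4563 \cdot 10^{9}$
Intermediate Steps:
$D = -1976$ ($D = 38 \left(-52\right) = -1976$)
$U{\left(N \right)} = \sqrt{1974} \sqrt{- N}$ ($U{\left(N \right)} = \sqrt{N + \left(- 1976 N + N\right)} = \sqrt{N - 1975 N} = \sqrt{- 1974 N} = \sqrt{1974} \sqrt{- N}$)
$\left(45579 + U{\left(-78 \right)}\right) \left(32364 + 42820\right) = \left(45579 + \sqrt{1974} \sqrt{\left(-1\right) \left(-78\right)}\right) \left(32364 + 42820\right) = \left(45579 + \sqrt{1974} \sqrt{78}\right) 75184 = \left(45579 + 6 \sqrt{4277}\right) 75184 = 3426811536 + 451104 \sqrt{4277}$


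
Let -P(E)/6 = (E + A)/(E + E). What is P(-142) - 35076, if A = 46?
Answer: -2490540/71 ≈ -35078.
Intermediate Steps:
P(E) = -3*(46 + E)/E (P(E) = -6*(E + 46)/(E + E) = -6*(46 + E)/(2*E) = -6*(46 + E)*1/(2*E) = -3*(46 + E)/E)
P(-142) - 35076 = (-3 - 138/(-142)) - 35076 = (-3 - 138*(-1/142)) - 35076 = (-3 + 69/71) - 35076 = -144/71 - 35076 = -2490540/71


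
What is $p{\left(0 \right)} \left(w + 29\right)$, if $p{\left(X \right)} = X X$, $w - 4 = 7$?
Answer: $0$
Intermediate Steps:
$w = 11$ ($w = 4 + 7 = 11$)
$p{\left(X \right)} = X^{2}$
$p{\left(0 \right)} \left(w + 29\right) = 0^{2} \left(11 + 29\right) = 0 \cdot 40 = 0$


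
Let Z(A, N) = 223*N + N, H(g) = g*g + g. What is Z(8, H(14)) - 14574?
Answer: 32466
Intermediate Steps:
H(g) = g + g**2 (H(g) = g**2 + g = g + g**2)
Z(A, N) = 224*N
Z(8, H(14)) - 14574 = 224*(14*(1 + 14)) - 14574 = 224*(14*15) - 14574 = 224*210 - 14574 = 47040 - 14574 = 32466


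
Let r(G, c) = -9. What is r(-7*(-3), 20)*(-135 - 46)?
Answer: 1629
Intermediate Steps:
r(-7*(-3), 20)*(-135 - 46) = -9*(-135 - 46) = -9*(-181) = 1629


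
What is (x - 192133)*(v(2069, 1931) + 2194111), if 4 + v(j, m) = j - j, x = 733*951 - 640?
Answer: 1106510101170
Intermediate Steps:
x = 696443 (x = 697083 - 640 = 696443)
v(j, m) = -4 (v(j, m) = -4 + (j - j) = -4 + 0 = -4)
(x - 192133)*(v(2069, 1931) + 2194111) = (696443 - 192133)*(-4 + 2194111) = 504310*2194107 = 1106510101170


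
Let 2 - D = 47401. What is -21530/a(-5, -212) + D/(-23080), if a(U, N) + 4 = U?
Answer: 497338991/207720 ≈ 2394.3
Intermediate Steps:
D = -47399 (D = 2 - 1*47401 = 2 - 47401 = -47399)
a(U, N) = -4 + U
-21530/a(-5, -212) + D/(-23080) = -21530/(-4 - 5) - 47399/(-23080) = -21530/(-9) - 47399*(-1/23080) = -21530*(-⅑) + 47399/23080 = 21530/9 + 47399/23080 = 497338991/207720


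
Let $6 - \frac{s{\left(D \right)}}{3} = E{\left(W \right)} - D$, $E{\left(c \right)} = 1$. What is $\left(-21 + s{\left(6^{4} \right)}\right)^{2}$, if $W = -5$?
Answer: $15069924$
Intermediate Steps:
$s{\left(D \right)} = 15 + 3 D$ ($s{\left(D \right)} = 18 - 3 \left(1 - D\right) = 18 + \left(-3 + 3 D\right) = 15 + 3 D$)
$\left(-21 + s{\left(6^{4} \right)}\right)^{2} = \left(-21 + \left(15 + 3 \cdot 6^{4}\right)\right)^{2} = \left(-21 + \left(15 + 3 \cdot 1296\right)\right)^{2} = \left(-21 + \left(15 + 3888\right)\right)^{2} = \left(-21 + 3903\right)^{2} = 3882^{2} = 15069924$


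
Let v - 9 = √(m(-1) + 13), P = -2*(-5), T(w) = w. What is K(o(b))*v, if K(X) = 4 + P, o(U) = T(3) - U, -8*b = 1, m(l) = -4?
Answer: 168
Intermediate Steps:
b = -⅛ (b = -⅛*1 = -⅛ ≈ -0.12500)
P = 10
o(U) = 3 - U
v = 12 (v = 9 + √(-4 + 13) = 9 + √9 = 9 + 3 = 12)
K(X) = 14 (K(X) = 4 + 10 = 14)
K(o(b))*v = 14*12 = 168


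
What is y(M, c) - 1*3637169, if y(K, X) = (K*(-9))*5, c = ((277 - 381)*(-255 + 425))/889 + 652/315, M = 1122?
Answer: -3687659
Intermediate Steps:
c = -101828/5715 (c = -104*170*(1/889) + 652*(1/315) = -17680*1/889 + 652/315 = -17680/889 + 652/315 = -101828/5715 ≈ -17.818)
y(K, X) = -45*K (y(K, X) = -9*K*5 = -45*K)
y(M, c) - 1*3637169 = -45*1122 - 1*3637169 = -50490 - 3637169 = -3687659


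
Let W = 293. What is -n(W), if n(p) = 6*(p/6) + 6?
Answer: -299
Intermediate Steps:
n(p) = 6 + p (n(p) = 6*(p*(1/6)) + 6 = 6*(p/6) + 6 = p + 6 = 6 + p)
-n(W) = -(6 + 293) = -1*299 = -299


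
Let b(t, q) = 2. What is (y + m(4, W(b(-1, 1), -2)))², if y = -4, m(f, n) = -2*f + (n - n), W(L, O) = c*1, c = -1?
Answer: 144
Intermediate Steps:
W(L, O) = -1 (W(L, O) = -1*1 = -1)
m(f, n) = -2*f (m(f, n) = -2*f + 0 = -2*f)
(y + m(4, W(b(-1, 1), -2)))² = (-4 - 2*4)² = (-4 - 8)² = (-12)² = 144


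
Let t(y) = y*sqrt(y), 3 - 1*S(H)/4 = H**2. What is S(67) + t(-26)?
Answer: -17944 - 26*I*sqrt(26) ≈ -17944.0 - 132.57*I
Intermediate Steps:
S(H) = 12 - 4*H**2
t(y) = y**(3/2)
S(67) + t(-26) = (12 - 4*67**2) + (-26)**(3/2) = (12 - 4*4489) - 26*I*sqrt(26) = (12 - 17956) - 26*I*sqrt(26) = -17944 - 26*I*sqrt(26)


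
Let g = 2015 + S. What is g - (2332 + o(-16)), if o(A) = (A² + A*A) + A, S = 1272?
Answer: 459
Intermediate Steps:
o(A) = A + 2*A² (o(A) = (A² + A²) + A = 2*A² + A = A + 2*A²)
g = 3287 (g = 2015 + 1272 = 3287)
g - (2332 + o(-16)) = 3287 - (2332 - 16*(1 + 2*(-16))) = 3287 - (2332 - 16*(1 - 32)) = 3287 - (2332 - 16*(-31)) = 3287 - (2332 + 496) = 3287 - 1*2828 = 3287 - 2828 = 459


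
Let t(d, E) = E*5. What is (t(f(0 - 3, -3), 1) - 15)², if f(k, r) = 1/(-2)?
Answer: 100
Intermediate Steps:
f(k, r) = -½
t(d, E) = 5*E
(t(f(0 - 3, -3), 1) - 15)² = (5*1 - 15)² = (5 - 15)² = (-10)² = 100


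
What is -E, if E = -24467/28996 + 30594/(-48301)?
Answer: 188080381/127321436 ≈ 1.4772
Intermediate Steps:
E = -188080381/127321436 (E = -24467*1/28996 + 30594*(-1/48301) = -24467/28996 - 30594/48301 = -188080381/127321436 ≈ -1.4772)
-E = -1*(-188080381/127321436) = 188080381/127321436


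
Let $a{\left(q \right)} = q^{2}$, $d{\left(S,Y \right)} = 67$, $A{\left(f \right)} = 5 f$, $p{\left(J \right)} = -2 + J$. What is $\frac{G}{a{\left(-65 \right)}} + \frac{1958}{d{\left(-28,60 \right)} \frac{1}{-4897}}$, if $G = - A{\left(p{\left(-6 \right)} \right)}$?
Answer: $- \frac{8102134934}{56615} \approx -1.4311 \cdot 10^{5}$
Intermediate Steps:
$G = 40$ ($G = - 5 \left(-2 - 6\right) = - 5 \left(-8\right) = \left(-1\right) \left(-40\right) = 40$)
$\frac{G}{a{\left(-65 \right)}} + \frac{1958}{d{\left(-28,60 \right)} \frac{1}{-4897}} = \frac{40}{\left(-65\right)^{2}} + \frac{1958}{67 \frac{1}{-4897}} = \frac{40}{4225} + \frac{1958}{67 \left(- \frac{1}{4897}\right)} = 40 \cdot \frac{1}{4225} + \frac{1958}{- \frac{67}{4897}} = \frac{8}{845} + 1958 \left(- \frac{4897}{67}\right) = \frac{8}{845} - \frac{9588326}{67} = - \frac{8102134934}{56615}$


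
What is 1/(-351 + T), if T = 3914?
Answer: 1/3563 ≈ 0.00028066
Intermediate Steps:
1/(-351 + T) = 1/(-351 + 3914) = 1/3563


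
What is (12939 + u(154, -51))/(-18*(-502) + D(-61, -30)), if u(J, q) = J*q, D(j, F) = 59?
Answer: 1017/1819 ≈ 0.55910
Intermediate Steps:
(12939 + u(154, -51))/(-18*(-502) + D(-61, -30)) = (12939 + 154*(-51))/(-18*(-502) + 59) = (12939 - 7854)/(9036 + 59) = 5085/9095 = 5085*(1/9095) = 1017/1819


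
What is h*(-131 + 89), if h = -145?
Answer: 6090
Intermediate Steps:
h*(-131 + 89) = -145*(-131 + 89) = -145*(-42) = 6090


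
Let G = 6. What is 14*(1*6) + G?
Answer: 90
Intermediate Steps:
14*(1*6) + G = 14*(1*6) + 6 = 14*6 + 6 = 84 + 6 = 90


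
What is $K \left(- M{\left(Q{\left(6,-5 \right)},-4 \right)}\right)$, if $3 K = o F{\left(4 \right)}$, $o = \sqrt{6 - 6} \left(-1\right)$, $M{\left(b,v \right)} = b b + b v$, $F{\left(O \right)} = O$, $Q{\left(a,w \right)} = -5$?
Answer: $0$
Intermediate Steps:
$M{\left(b,v \right)} = b^{2} + b v$
$o = 0$ ($o = \sqrt{0} \left(-1\right) = 0 \left(-1\right) = 0$)
$K = 0$ ($K = \frac{0 \cdot 4}{3} = \frac{1}{3} \cdot 0 = 0$)
$K \left(- M{\left(Q{\left(6,-5 \right)},-4 \right)}\right) = 0 \left(- \left(-5\right) \left(-5 - 4\right)\right) = 0 \left(- \left(-5\right) \left(-9\right)\right) = 0 \left(\left(-1\right) 45\right) = 0 \left(-45\right) = 0$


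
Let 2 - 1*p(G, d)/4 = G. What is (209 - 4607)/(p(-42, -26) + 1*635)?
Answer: -4398/811 ≈ -5.4229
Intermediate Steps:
p(G, d) = 8 - 4*G
(209 - 4607)/(p(-42, -26) + 1*635) = (209 - 4607)/((8 - 4*(-42)) + 1*635) = -4398/((8 + 168) + 635) = -4398/(176 + 635) = -4398/811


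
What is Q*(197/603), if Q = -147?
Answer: -9653/201 ≈ -48.025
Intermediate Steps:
Q*(197/603) = -28959/603 = -147*197/603 = -9653/201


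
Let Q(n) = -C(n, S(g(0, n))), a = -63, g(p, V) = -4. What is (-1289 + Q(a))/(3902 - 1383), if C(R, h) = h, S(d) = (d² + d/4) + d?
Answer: -1300/2519 ≈ -0.51608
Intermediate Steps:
S(d) = d² + 5*d/4 (S(d) = (d² + d/4) + d = d² + 5*d/4)
Q(n) = -11 (Q(n) = -(-4)*(5 + 4*(-4))/4 = -(-4)*(5 - 16)/4 = -(-4)*(-11)/4 = -1*11 = -11)
(-1289 + Q(a))/(3902 - 1383) = (-1289 - 11)/(3902 - 1383) = -1300/2519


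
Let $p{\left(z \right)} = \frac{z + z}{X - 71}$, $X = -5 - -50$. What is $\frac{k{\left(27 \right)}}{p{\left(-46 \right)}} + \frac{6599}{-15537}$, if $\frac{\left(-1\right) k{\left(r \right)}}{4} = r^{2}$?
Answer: $- \frac{294640075}{357351} \approx -824.51$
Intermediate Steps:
$X = 45$ ($X = -5 + 50 = 45$)
$k{\left(r \right)} = - 4 r^{2}$
$p{\left(z \right)} = - \frac{z}{13}$ ($p{\left(z \right)} = \frac{z + z}{45 - 71} = \frac{2 z}{-26} = 2 z \left(- \frac{1}{26}\right) = - \frac{z}{13}$)
$\frac{k{\left(27 \right)}}{p{\left(-46 \right)}} + \frac{6599}{-15537} = \frac{\left(-4\right) 27^{2}}{\left(- \frac{1}{13}\right) \left(-46\right)} + \frac{6599}{-15537} = \frac{\left(-4\right) 729}{\frac{46}{13}} + 6599 \left(- \frac{1}{15537}\right) = \left(-2916\right) \frac{13}{46} - \frac{6599}{15537} = - \frac{18954}{23} - \frac{6599}{15537} = - \frac{294640075}{357351}$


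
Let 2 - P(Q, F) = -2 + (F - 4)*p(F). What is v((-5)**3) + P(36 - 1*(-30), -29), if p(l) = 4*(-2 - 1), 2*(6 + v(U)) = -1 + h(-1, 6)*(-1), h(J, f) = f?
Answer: -803/2 ≈ -401.50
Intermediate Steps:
v(U) = -19/2 (v(U) = -6 + (-1 + 6*(-1))/2 = -6 + (-1 - 6)/2 = -6 + (1/2)*(-7) = -6 - 7/2 = -19/2)
p(l) = -12 (p(l) = 4*(-3) = -12)
P(Q, F) = -44 + 12*F (P(Q, F) = 2 - (-2 + (F - 4)*(-12)) = 2 - (-2 + (-4 + F)*(-12)) = 2 - (-2 + (48 - 12*F)) = 2 - (46 - 12*F) = 2 + (-46 + 12*F) = -44 + 12*F)
v((-5)**3) + P(36 - 1*(-30), -29) = -19/2 + (-44 + 12*(-29)) = -19/2 + (-44 - 348) = -19/2 - 392 = -803/2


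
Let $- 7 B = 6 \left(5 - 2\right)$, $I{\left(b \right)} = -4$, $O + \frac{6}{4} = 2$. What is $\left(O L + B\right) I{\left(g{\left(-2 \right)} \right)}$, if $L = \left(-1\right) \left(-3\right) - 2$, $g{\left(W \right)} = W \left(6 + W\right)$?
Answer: $\frac{58}{7} \approx 8.2857$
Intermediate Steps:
$O = \frac{1}{2}$ ($O = - \frac{3}{2} + 2 = \frac{1}{2} \approx 0.5$)
$L = 1$ ($L = 3 - 2 = 1$)
$B = - \frac{18}{7}$ ($B = - \frac{6 \left(5 - 2\right)}{7} = - \frac{6 \cdot 3}{7} = \left(- \frac{1}{7}\right) 18 = - \frac{18}{7} \approx -2.5714$)
$\left(O L + B\right) I{\left(g{\left(-2 \right)} \right)} = \left(\frac{1}{2} \cdot 1 - \frac{18}{7}\right) \left(-4\right) = \left(\frac{1}{2} - \frac{18}{7}\right) \left(-4\right) = \left(- \frac{29}{14}\right) \left(-4\right) = \frac{58}{7}$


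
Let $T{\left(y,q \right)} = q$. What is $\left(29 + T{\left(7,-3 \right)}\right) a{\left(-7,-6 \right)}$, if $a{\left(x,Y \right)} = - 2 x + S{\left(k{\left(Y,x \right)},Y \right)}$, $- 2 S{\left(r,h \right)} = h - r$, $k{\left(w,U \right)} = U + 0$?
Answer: $351$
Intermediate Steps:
$k{\left(w,U \right)} = U$
$S{\left(r,h \right)} = \frac{r}{2} - \frac{h}{2}$ ($S{\left(r,h \right)} = - \frac{h - r}{2} = \frac{r}{2} - \frac{h}{2}$)
$a{\left(x,Y \right)} = - \frac{3 x}{2} - \frac{Y}{2}$ ($a{\left(x,Y \right)} = - 2 x - \left(\frac{Y}{2} - \frac{x}{2}\right) = - \frac{3 x}{2} - \frac{Y}{2}$)
$\left(29 + T{\left(7,-3 \right)}\right) a{\left(-7,-6 \right)} = \left(29 - 3\right) \left(\left(- \frac{3}{2}\right) \left(-7\right) - -3\right) = 26 \left(\frac{21}{2} + 3\right) = 26 \cdot \frac{27}{2} = 351$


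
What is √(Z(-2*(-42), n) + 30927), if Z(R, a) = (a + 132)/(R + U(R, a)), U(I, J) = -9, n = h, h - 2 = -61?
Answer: √6958794/15 ≈ 175.86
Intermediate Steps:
h = -59 (h = 2 - 61 = -59)
n = -59
Z(R, a) = (132 + a)/(-9 + R) (Z(R, a) = (a + 132)/(R - 9) = (132 + a)/(-9 + R))
√(Z(-2*(-42), n) + 30927) = √((132 - 59)/(-9 - 2*(-42)) + 30927) = √(73/(-9 + 84) + 30927) = √(73/75 + 30927) = √(2319598/75) = √6958794/15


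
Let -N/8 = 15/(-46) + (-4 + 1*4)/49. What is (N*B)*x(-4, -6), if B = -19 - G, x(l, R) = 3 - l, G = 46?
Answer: -27300/23 ≈ -1187.0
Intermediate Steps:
B = -65 (B = -19 - 1*46 = -19 - 46 = -65)
N = 60/23 (N = -8*(15/(-46) + (-4 + 1*4)/49) = -8*(15*(-1/46) + (-4 + 4)*(1/49)) = -8*(-15/46 + 0*(1/49)) = -8*(-15/46 + 0) = -8*(-15/46) = 60/23 ≈ 2.6087)
(N*B)*x(-4, -6) = ((60/23)*(-65))*(3 - 1*(-4)) = -3900*(3 + 4)/23 = -3900/23*7 = -27300/23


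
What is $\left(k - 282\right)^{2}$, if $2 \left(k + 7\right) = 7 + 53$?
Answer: $67081$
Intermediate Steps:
$k = 23$ ($k = -7 + \frac{7 + 53}{2} = -7 + \frac{1}{2} \cdot 60 = -7 + 30 = 23$)
$\left(k - 282\right)^{2} = \left(23 - 282\right)^{2} = \left(-259\right)^{2} = 67081$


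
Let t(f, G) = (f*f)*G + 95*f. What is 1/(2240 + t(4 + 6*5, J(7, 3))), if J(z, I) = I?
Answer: 1/8938 ≈ 0.00011188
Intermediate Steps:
t(f, G) = 95*f + G*f**2 (t(f, G) = f**2*G + 95*f = G*f**2 + 95*f = 95*f + G*f**2)
1/(2240 + t(4 + 6*5, J(7, 3))) = 1/(2240 + (4 + 6*5)*(95 + 3*(4 + 6*5))) = 1/(2240 + (4 + 30)*(95 + 3*(4 + 30))) = 1/(2240 + 34*(95 + 3*34)) = 1/(2240 + 34*(95 + 102)) = 1/(2240 + 34*197) = 1/(2240 + 6698) = 1/8938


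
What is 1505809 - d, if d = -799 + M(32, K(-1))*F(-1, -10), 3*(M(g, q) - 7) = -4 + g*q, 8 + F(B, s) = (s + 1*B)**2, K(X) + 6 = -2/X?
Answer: 1510789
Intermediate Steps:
K(X) = -6 - 2/X
F(B, s) = -8 + (B + s)**2 (F(B, s) = -8 + (s + 1*B)**2 = -8 + (s + B)**2 = -8 + (B + s)**2)
M(g, q) = 17/3 + g*q/3 (M(g, q) = 7 + (-4 + g*q)/3 = 7 + (-4/3 + g*q/3) = 17/3 + g*q/3)
d = -4980 (d = -799 + (17/3 + (1/3)*32*(-6 - 2/(-1)))*(-8 + (-1 - 10)**2) = -799 + (17/3 + (1/3)*32*(-6 - 2*(-1)))*(-8 + (-11)**2) = -799 + (17/3 + (1/3)*32*(-6 + 2))*(-8 + 121) = -799 + (17/3 + (1/3)*32*(-4))*113 = -799 + (17/3 - 128/3)*113 = -799 - 37*113 = -799 - 4181 = -4980)
1505809 - d = 1505809 - 1*(-4980) = 1505809 + 4980 = 1510789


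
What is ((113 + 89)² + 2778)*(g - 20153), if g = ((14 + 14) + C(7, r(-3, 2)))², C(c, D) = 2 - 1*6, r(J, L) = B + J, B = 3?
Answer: -853204814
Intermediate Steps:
r(J, L) = 3 + J
C(c, D) = -4 (C(c, D) = 2 - 6 = -4)
g = 576 (g = ((14 + 14) - 4)² = (28 - 4)² = 24² = 576)
((113 + 89)² + 2778)*(g - 20153) = ((113 + 89)² + 2778)*(576 - 20153) = (202² + 2778)*(-19577) = (40804 + 2778)*(-19577) = 43582*(-19577) = -853204814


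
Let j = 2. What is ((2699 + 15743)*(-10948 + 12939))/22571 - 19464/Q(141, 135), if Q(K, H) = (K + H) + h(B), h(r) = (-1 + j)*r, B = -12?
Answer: 385593161/248281 ≈ 1553.1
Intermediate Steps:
h(r) = r (h(r) = (-1 + 2)*r = 1*r = r)
Q(K, H) = -12 + H + K (Q(K, H) = (K + H) - 12 = (H + K) - 12 = -12 + H + K)
((2699 + 15743)*(-10948 + 12939))/22571 - 19464/Q(141, 135) = ((2699 + 15743)*(-10948 + 12939))/22571 - 19464/(-12 + 135 + 141) = (18442*1991)*(1/22571) - 19464/264 = 36718022*(1/22571) - 19464*1/264 = 36718022/22571 - 811/11 = 385593161/248281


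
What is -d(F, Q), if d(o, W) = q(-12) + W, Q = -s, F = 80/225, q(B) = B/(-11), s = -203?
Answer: -2245/11 ≈ -204.09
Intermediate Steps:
q(B) = -B/11 (q(B) = B*(-1/11) = -B/11)
F = 16/45 (F = 80*(1/225) = 16/45 ≈ 0.35556)
Q = 203 (Q = -1*(-203) = 203)
d(o, W) = 12/11 + W (d(o, W) = -1/11*(-12) + W = 12/11 + W)
-d(F, Q) = -(12/11 + 203) = -1*2245/11 = -2245/11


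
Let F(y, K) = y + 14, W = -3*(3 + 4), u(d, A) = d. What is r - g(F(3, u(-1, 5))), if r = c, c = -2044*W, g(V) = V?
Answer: 42907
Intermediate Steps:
W = -21 (W = -3*7 = -21)
F(y, K) = 14 + y
c = 42924 (c = -2044*(-21) = 42924)
r = 42924
r - g(F(3, u(-1, 5))) = 42924 - (14 + 3) = 42924 - 1*17 = 42924 - 17 = 42907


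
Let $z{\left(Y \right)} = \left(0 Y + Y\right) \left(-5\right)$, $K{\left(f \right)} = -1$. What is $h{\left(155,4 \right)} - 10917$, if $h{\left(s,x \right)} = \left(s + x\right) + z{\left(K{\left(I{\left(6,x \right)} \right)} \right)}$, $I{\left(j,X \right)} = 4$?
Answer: $-10753$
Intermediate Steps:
$z{\left(Y \right)} = - 5 Y$ ($z{\left(Y \right)} = \left(0 + Y\right) \left(-5\right) = Y \left(-5\right) = - 5 Y$)
$h{\left(s,x \right)} = 5 + s + x$ ($h{\left(s,x \right)} = \left(s + x\right) - -5 = \left(s + x\right) + 5 = 5 + s + x$)
$h{\left(155,4 \right)} - 10917 = \left(5 + 155 + 4\right) - 10917 = 164 - 10917 = -10753$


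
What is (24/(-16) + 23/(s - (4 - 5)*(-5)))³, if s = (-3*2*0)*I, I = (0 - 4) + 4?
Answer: -226981/1000 ≈ -226.98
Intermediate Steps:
I = 0 (I = -4 + 4 = 0)
s = 0 (s = (-3*2*0)*0 = -6*0*0 = 0*0 = 0)
(24/(-16) + 23/(s - (4 - 5)*(-5)))³ = (24/(-16) + 23/(0 - (4 - 5)*(-5)))³ = (24*(-1/16) + 23/(0 - (-1)*(-5)))³ = (-3/2 + 23/(0 - 1*5))³ = (-3/2 + 23/(0 - 5))³ = (-3/2 + 23/(-5))³ = (-3/2 + 23*(-⅕))³ = (-3/2 - 23/5)³ = (-61/10)³ = -226981/1000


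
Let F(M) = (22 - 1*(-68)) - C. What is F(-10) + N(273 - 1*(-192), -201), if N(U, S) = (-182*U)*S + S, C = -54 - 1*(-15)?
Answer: 17010558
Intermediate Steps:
C = -39 (C = -54 + 15 = -39)
N(U, S) = S - 182*S*U (N(U, S) = -182*S*U + S = S - 182*S*U)
F(M) = 129 (F(M) = (22 - 1*(-68)) - 1*(-39) = (22 + 68) + 39 = 90 + 39 = 129)
F(-10) + N(273 - 1*(-192), -201) = 129 - 201*(1 - 182*(273 - 1*(-192))) = 129 - 201*(1 - 182*(273 + 192)) = 129 - 201*(1 - 182*465) = 129 - 201*(1 - 84630) = 129 - 201*(-84629) = 129 + 17010429 = 17010558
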